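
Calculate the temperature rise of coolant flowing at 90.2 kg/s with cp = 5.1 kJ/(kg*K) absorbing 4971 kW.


dT = Q / (m_dot * cp)
dT = 4971 / (90.2 * 5.1)
dT = 10.806 C

10.806


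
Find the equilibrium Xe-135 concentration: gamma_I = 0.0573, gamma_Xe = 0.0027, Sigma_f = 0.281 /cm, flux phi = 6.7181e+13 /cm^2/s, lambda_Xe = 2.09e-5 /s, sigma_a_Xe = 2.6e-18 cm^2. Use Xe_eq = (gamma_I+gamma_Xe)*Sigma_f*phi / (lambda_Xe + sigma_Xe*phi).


Xe_eq = (gamma_I + gamma_Xe) * Sigma_f * phi / (lambda_Xe + sigma_Xe * phi)
Numerator = (0.0573 + 0.0027) * 0.281 * 6.7181e+13 = 1.132672e+12
Denominator = 2.09e-5 + 2.6e-18 * 6.7181e+13 = 1.955706e-04
Xe_eq = 1.132672e+12 / 1.955706e-04 = 5.7916e+15 /cm^3

5.7916e+15


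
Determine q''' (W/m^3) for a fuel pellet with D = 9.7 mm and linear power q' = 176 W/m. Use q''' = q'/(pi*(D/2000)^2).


r = D / 2 / 1000 = 9.7 / 2 / 1000 = 0.00485 m
q''' = q' / (pi * r^2)
q''' = 176 / (pi * 0.00485^2)
q''' = 2.3817e+06 W/m^3

2.3817e+06


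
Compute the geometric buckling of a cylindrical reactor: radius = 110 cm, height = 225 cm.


B^2 = (2.405/R)^2 + (pi/H)^2
B^2 = (2.405/110)^2 + (pi/225)^2
B^2 = 6.7297e-04 /cm^2

6.7297e-04


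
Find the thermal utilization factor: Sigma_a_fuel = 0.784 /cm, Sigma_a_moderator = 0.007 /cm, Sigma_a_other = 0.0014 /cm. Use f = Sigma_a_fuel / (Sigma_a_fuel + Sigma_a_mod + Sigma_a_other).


f = Sigma_a_fuel / (Sigma_a_fuel + Sigma_a_mod + Sigma_a_other)
f = 0.784 / (0.784 + 0.007 + 0.0014)
f = 0.98940

0.98940


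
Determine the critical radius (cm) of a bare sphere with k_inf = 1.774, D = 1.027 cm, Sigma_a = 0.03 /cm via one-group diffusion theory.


L^2 = D / Sigma_a = 1.027 / 0.03 = 34.23333 cm^2
B_m^2 = (k_inf - 1) / L^2 = (1.774 - 1) / 34.23333 = 0.02260954 /cm^2
For a bare sphere: B_g = pi/R, so R_c = pi / sqrt(B_m^2)
R_c = pi / sqrt(0.02260954) = 20.893 cm

20.893


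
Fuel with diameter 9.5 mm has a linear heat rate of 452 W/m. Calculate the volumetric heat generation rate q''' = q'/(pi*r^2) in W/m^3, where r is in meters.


r = D / 2 / 1000 = 9.5 / 2 / 1000 = 0.00475 m
q''' = q' / (pi * r^2)
q''' = 452 / (pi * 0.00475^2)
q''' = 6.3768e+06 W/m^3

6.3768e+06


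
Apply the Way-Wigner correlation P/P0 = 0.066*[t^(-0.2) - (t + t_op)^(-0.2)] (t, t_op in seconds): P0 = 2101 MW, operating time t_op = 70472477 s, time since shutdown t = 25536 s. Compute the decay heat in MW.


P/P0 = 0.066 * [t^(-0.2) - (t + t_op)^(-0.2)]
P/P0 = 0.066 * [25536^(-0.2) - (25536 + 70472477)^(-0.2)]
P/P0 = 0.066 * [0.1313922 - 0.02693796] = 0.006893980
P = 2101 * 0.006893980 = 14.484 MW

14.484


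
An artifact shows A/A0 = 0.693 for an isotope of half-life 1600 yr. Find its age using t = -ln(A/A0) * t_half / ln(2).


lambda = ln(2) / t_half = ln(2) / 1600 = 4.332170e-04 /yr
t = -ln(A/A0) / lambda
t = -ln(0.693) / 4.332170e-04
t = 846.52 yr

846.52


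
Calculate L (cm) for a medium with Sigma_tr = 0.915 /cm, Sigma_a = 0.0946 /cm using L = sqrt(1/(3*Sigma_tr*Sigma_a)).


D = 1 / (3 * Sigma_tr) = 1 / (3 * 0.915) = 0.3642987 cm
L = sqrt(D / Sigma_a)
L = sqrt(0.3642987 / 0.0946)
L = 1.9624 cm

1.9624


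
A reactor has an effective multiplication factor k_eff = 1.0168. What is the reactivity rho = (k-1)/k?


rho = (k_eff - 1) / k_eff
rho = (1.0168 - 1) / 1.0168
rho = 0.016522

0.016522


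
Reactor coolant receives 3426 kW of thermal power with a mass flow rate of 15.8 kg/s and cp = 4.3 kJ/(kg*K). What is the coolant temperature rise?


dT = Q / (m_dot * cp)
dT = 3426 / (15.8 * 4.3)
dT = 50.427 C

50.427


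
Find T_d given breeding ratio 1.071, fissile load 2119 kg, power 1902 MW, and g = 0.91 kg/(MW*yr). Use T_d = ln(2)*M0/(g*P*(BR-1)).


Breeding gain G = BR - 1 = 1.071 - 1 = 0.071
Fissile production rate = g * P * G = 0.91 * 1902 * 0.071 = 122.88822 kg/yr
T_d = ln(2) * M0 / (g * P * G)
T_d = ln(2) * 2119 / 122.88822 = 11.952 yr

11.952


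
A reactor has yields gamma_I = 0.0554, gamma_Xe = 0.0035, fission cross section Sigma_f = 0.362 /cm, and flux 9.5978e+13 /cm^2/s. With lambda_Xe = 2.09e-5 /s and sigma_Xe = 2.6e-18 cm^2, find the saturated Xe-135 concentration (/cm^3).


Xe_eq = (gamma_I + gamma_Xe) * Sigma_f * phi / (lambda_Xe + sigma_Xe * phi)
Numerator = (0.0554 + 0.0035) * 0.362 * 9.5978e+13 = 2.046424e+12
Denominator = 2.09e-5 + 2.6e-18 * 9.5978e+13 = 2.704428e-04
Xe_eq = 2.046424e+12 / 2.704428e-04 = 7.5669e+15 /cm^3

7.5669e+15


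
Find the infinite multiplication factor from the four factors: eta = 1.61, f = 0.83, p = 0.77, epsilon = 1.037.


k_inf = eta * f * p * epsilon
k_inf = 1.61 * 0.83 * 0.77 * 1.037
k_inf = 1.0670

1.0670


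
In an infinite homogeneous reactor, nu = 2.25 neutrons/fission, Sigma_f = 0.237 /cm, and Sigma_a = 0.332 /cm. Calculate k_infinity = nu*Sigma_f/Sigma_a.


k_inf = nu * Sigma_f / Sigma_a
k_inf = 2.25 * 0.237 / 0.332
k_inf = 1.6062

1.6062


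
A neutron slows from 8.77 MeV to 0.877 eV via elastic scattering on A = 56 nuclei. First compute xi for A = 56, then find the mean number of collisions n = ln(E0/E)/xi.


xi = 1 + (A-1)^2/(2A)*ln((A-1)/(A+1)) = 0.03529286 (for A = 56)
n = ln(E0/E) / xi
n = ln(8.77e6 / 0.877) / 0.03529286
n = ln(1.000000e+07) / 0.03529286 = 456.70

456.70


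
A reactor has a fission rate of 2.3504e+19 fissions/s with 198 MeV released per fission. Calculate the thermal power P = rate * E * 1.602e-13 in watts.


P = fission_rate * E_MeV * 1.602e-13
P = 2.3504e+19 * 198 * 1.602e-13
P = 7.4554e+08 W

7.4554e+08


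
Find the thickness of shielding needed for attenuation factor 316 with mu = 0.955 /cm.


x = ln(factor) / mu
x = ln(316) / 0.955
x = 6.0270 cm

6.0270


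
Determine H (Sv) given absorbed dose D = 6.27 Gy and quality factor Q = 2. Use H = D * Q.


H = D * Q
H = 6.27 * 2
H = 12.540 Sv

12.540


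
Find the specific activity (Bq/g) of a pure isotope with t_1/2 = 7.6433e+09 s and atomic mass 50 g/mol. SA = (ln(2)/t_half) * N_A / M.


lambda = ln(2) / t_half = ln(2) / 7.6433e+09 = 9.068690e-11 /s
SA = lambda * N_A / M
SA = 9.068690e-11 * 6.022e23 / 50
SA = 1.0922e+12 Bq/g

1.0922e+12


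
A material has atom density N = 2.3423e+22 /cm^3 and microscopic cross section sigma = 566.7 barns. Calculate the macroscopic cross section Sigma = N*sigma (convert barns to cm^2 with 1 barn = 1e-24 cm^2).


Sigma = N * sigma_barns * 1e-24
Sigma = 2.3423e+22 * 566.7 * 1e-24
Sigma = 13.274 /cm

13.274


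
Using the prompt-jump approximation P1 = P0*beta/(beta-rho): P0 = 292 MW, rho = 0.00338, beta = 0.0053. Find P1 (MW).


P1/P0 = beta / (beta - rho)
P1/P0 = 0.0053 / (0.0053 - 0.00338) = 2.760417
P1 = 292 * 2.760417 = 806.04 MW

806.04


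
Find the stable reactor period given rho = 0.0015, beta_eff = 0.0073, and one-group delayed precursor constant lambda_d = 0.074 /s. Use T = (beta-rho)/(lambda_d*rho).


T = (beta - rho) / (lambda_d * rho)
T = (0.0073 - 0.0015) / (0.074 * 0.0015)
T = 52.252 s

52.252


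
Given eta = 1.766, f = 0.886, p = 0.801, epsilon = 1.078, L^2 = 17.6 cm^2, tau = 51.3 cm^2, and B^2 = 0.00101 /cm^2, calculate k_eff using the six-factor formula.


k_inf = eta*f*p*eps = 1.766*0.886*0.801*1.078 = 1.351063
P_TNL = 1/(1 + L^2*B^2) = 1/(1 + 17.6*0.00101) = 0.9825345
P_FNL = exp(-B^2*tau) = exp(-0.00101*51.3) = 0.9495064
k_eff = k_inf * P_TNL * P_FNL = 1.351063 * 0.9825345 * 0.9495064
k_eff = 1.2604

1.2604


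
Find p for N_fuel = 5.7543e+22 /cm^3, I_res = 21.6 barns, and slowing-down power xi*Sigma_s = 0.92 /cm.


p = exp(-N * I * 1e-24 / (xi*Sigma_s))
p = exp(-5.7543e+22 * 21.6 * 1e-24 / 0.92)
p = 0.25898

0.25898


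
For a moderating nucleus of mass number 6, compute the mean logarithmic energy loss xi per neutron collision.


xi = 1 + (A-1)^2/(2A) * ln((A-1)/(A+1))
xi = 1 + (6-1)^2/(2*6) * ln((6-1)/(6 +1))
xi = 0.29902

0.29902


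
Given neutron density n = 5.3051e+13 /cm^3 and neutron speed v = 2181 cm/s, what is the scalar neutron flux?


phi = n * v
phi = 5.3051e+13 * 2181
phi = 1.1570e+17 /cm^2/s

1.1570e+17


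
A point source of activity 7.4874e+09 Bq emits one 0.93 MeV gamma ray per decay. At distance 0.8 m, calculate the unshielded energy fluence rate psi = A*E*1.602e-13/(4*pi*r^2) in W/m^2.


psi = A * E * 1.602e-13 / (4*pi*r^2)
psi = 7.4874e+09 * 0.93 * 1.602e-13 / (4*pi*0.8^2)
psi = 1.3870e-04 W/m^2

1.3870e-04


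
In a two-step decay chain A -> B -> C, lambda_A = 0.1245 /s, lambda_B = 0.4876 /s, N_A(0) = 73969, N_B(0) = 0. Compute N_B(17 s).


N_B(t) = lambda_A * N_A0 / (lambda_B - lambda_A) * [exp(-lambda_A*t) - exp(-lambda_B*t)]
exp(-0.1245*17) = 0.1204525; exp(-0.4876*17) = 2.512154e-04
N_B = 0.1245 * 73969 / (0.4876 - 0.1245) * (0.1204525 - 2.512154e-04)
N_B = 3048.6

3048.6


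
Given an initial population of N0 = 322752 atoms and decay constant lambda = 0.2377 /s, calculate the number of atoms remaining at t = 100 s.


N = N0 * exp(-lambda * t)
N = 322752 * exp(-0.2377 * 100)
N = 1.5335e-05

1.5335e-05


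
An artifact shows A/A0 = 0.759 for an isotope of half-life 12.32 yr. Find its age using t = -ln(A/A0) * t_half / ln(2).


lambda = ln(2) / t_half = ln(2) / 12.32 = 0.05626195 /yr
t = -ln(A/A0) / lambda
t = -ln(0.759) / 0.05626195
t = 4.9012 yr

4.9012


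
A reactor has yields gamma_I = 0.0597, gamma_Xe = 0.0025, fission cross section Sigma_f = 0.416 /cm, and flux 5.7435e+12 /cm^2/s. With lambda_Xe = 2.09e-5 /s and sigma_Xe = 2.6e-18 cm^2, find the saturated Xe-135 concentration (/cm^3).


Xe_eq = (gamma_I + gamma_Xe) * Sigma_f * phi / (lambda_Xe + sigma_Xe * phi)
Numerator = (0.0597 + 0.0025) * 0.416 * 5.7435e+12 = 1.486142e+11
Denominator = 2.09e-5 + 2.6e-18 * 5.7435e+12 = 3.583310e-05
Xe_eq = 1.486142e+11 / 3.583310e-05 = 4.1474e+15 /cm^3

4.1474e+15


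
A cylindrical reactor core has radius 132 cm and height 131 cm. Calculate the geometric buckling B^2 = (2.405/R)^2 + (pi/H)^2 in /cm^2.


B^2 = (2.405/R)^2 + (pi/H)^2
B^2 = (2.405/132)^2 + (pi/131)^2
B^2 = 9.0708e-04 /cm^2

9.0708e-04


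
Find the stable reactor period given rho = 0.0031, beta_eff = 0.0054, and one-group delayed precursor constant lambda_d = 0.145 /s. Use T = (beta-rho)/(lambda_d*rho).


T = (beta - rho) / (lambda_d * rho)
T = (0.0054 - 0.0031) / (0.145 * 0.0031)
T = 5.1168 s

5.1168


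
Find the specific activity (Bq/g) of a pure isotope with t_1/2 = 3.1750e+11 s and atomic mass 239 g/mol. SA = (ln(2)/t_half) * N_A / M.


lambda = ln(2) / t_half = ln(2) / 3.1750e+11 = 2.183141e-12 /s
SA = lambda * N_A / M
SA = 2.183141e-12 * 6.022e23 / 239
SA = 5.5008e+09 Bq/g

5.5008e+09


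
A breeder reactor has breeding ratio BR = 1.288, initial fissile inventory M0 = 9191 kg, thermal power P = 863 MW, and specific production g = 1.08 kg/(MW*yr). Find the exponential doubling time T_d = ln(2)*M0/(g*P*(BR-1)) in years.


Breeding gain G = BR - 1 = 1.288 - 1 = 0.288
Fissile production rate = g * P * G = 1.08 * 863 * 0.288 = 268.42752 kg/yr
T_d = ln(2) * M0 / (g * P * G)
T_d = ln(2) * 9191 / 268.42752 = 23.733 yr

23.733


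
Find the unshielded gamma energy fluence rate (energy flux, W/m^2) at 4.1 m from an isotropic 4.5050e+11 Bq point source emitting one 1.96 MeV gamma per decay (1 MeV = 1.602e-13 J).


psi = A * E * 1.602e-13 / (4*pi*r^2)
psi = 4.5050e+11 * 1.96 * 1.602e-13 / (4*pi*4.1^2)
psi = 6.6963e-04 W/m^2

6.6963e-04


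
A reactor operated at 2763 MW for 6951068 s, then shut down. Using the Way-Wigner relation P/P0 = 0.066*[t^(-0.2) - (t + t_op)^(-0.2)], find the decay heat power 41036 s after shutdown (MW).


P/P0 = 0.066 * [t^(-0.2) - (t + t_op)^(-0.2)]
P/P0 = 0.066 * [41036^(-0.2) - (41036 + 6951068)^(-0.2)]
P/P0 = 0.066 * [0.1194997 - 0.04276401] = 0.005064556
P = 2763 * 0.005064556 = 13.993 MW

13.993


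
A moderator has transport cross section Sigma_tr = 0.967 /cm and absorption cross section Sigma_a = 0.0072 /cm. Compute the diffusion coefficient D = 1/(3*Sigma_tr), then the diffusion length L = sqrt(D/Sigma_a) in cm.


D = 1 / (3 * Sigma_tr) = 1 / (3 * 0.967) = 0.3447087 cm
L = sqrt(D / Sigma_a)
L = sqrt(0.3447087 / 0.0072)
L = 6.9193 cm

6.9193


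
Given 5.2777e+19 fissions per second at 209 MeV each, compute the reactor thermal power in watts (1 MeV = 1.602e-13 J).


P = fission_rate * E_MeV * 1.602e-13
P = 5.2777e+19 * 209 * 1.602e-13
P = 1.7671e+09 W

1.7671e+09


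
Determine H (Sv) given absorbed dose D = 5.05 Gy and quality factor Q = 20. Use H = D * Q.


H = D * Q
H = 5.05 * 20
H = 101.00 Sv

101.00


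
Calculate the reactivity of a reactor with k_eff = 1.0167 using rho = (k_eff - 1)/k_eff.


rho = (k_eff - 1) / k_eff
rho = (1.0167 - 1) / 1.0167
rho = 0.016426

0.016426


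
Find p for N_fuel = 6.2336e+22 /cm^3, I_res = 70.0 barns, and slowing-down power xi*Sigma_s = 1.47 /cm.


p = exp(-N * I * 1e-24 / (xi*Sigma_s))
p = exp(-6.2336e+22 * 70.0 * 1e-24 / 1.47)
p = 0.051386

0.051386


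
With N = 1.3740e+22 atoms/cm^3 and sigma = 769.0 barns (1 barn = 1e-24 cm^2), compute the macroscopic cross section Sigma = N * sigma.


Sigma = N * sigma_barns * 1e-24
Sigma = 1.3740e+22 * 769.0 * 1e-24
Sigma = 10.566 /cm

10.566


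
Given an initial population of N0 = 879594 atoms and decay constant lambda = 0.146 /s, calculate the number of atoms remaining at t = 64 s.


N = N0 * exp(-lambda * t)
N = 879594 * exp(-0.146 * 64)
N = 76.955

76.955


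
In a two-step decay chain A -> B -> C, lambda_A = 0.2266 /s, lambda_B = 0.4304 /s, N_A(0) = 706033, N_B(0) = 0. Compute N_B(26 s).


N_B(t) = lambda_A * N_A0 / (lambda_B - lambda_A) * [exp(-lambda_A*t) - exp(-lambda_B*t)]
exp(-0.2266*26) = 0.002762553; exp(-0.4304*26) = 1.380610e-05
N_B = 0.2266 * 706033 / (0.4304 - 0.2266) * (0.002762553 - 1.380610e-05)
N_B = 2157.8

2157.8


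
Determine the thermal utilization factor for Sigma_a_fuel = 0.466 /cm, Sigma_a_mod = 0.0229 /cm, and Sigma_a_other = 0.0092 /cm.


f = Sigma_a_fuel / (Sigma_a_fuel + Sigma_a_mod + Sigma_a_other)
f = 0.466 / (0.466 + 0.0229 + 0.0092)
f = 0.93556

0.93556


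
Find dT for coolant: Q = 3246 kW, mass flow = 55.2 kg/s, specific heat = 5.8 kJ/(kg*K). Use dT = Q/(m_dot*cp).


dT = Q / (m_dot * cp)
dT = 3246 / (55.2 * 5.8)
dT = 10.139 C

10.139


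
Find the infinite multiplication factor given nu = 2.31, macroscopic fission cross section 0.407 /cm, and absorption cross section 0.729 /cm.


k_inf = nu * Sigma_f / Sigma_a
k_inf = 2.31 * 0.407 / 0.729
k_inf = 1.2897

1.2897


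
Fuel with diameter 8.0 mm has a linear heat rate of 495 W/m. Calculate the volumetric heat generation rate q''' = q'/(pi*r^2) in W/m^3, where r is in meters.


r = D / 2 / 1000 = 8.0 / 2 / 1000 = 0.004 m
q''' = q' / (pi * r^2)
q''' = 495 / (pi * 0.004^2)
q''' = 9.8477e+06 W/m^3

9.8477e+06


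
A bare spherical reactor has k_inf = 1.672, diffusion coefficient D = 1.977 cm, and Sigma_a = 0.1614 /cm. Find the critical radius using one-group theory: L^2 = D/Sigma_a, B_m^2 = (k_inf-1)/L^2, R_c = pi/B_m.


L^2 = D / Sigma_a = 1.977 / 0.1614 = 12.24907 cm^2
B_m^2 = (k_inf - 1) / L^2 = (1.672 - 1) / 12.24907 = 0.05486131 /cm^2
For a bare sphere: B_g = pi/R, so R_c = pi / sqrt(B_m^2)
R_c = pi / sqrt(0.05486131) = 13.413 cm

13.413


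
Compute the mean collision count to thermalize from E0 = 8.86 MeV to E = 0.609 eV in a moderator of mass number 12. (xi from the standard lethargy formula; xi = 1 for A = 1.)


xi = 1 + (A-1)^2/(2A)*ln((A-1)/(A+1)) = 0.1577690 (for A = 12)
n = ln(E0/E) / xi
n = ln(8.86e6 / 0.609) / 0.1577690
n = ln(1.454844e+07) / 0.1577690 = 104.54

104.54


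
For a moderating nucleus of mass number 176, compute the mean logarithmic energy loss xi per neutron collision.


xi = 1 + (A-1)^2/(2A) * ln((A-1)/(A+1))
xi = 1 + (176-1)^2/(2*176) * ln((176-1)/(176 +1))
xi = 0.011321

0.011321


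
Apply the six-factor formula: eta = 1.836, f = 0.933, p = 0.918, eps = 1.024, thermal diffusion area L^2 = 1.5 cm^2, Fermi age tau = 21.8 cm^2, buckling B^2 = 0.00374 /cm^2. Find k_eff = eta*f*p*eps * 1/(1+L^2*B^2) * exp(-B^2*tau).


k_inf = eta*f*p*eps = 1.836*0.933*0.918*1.024 = 1.610264
P_TNL = 1/(1 + L^2*B^2) = 1/(1 + 1.5*0.00374) = 0.9944213
P_FNL = exp(-B^2*tau) = exp(-0.00374*21.8) = 0.9217032
k_eff = k_inf * P_TNL * P_FNL = 1.610264 * 0.9944213 * 0.9217032
k_eff = 1.4759

1.4759


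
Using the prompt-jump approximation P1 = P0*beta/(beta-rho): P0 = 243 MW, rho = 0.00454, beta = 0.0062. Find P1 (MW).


P1/P0 = beta / (beta - rho)
P1/P0 = 0.0062 / (0.0062 - 0.00454) = 3.734940
P1 = 243 * 3.734940 = 907.59 MW

907.59


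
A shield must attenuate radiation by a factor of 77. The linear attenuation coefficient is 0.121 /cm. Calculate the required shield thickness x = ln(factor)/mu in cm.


x = ln(factor) / mu
x = ln(77) / 0.121
x = 35.899 cm

35.899


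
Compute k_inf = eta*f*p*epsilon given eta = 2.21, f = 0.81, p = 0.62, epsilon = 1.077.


k_inf = eta * f * p * epsilon
k_inf = 2.21 * 0.81 * 0.62 * 1.077
k_inf = 1.1953

1.1953


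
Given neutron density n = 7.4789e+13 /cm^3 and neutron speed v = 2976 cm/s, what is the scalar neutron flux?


phi = n * v
phi = 7.4789e+13 * 2976
phi = 2.2257e+17 /cm^2/s

2.2257e+17


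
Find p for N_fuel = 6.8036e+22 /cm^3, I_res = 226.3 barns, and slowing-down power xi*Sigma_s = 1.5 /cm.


p = exp(-N * I * 1e-24 / (xi*Sigma_s))
p = exp(-6.8036e+22 * 226.3 * 1e-24 / 1.5)
p = 3.4853e-05

3.4853e-05


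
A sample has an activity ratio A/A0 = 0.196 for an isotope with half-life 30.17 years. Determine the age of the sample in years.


lambda = ln(2) / t_half = ln(2) / 30.17 = 0.02297472 /yr
t = -ln(A/A0) / lambda
t = -ln(0.196) / 0.02297472
t = 70.932 yr

70.932


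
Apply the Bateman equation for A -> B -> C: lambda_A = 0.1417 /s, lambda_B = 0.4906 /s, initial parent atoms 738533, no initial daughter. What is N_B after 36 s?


N_B(t) = lambda_A * N_A0 / (lambda_B - lambda_A) * [exp(-lambda_A*t) - exp(-lambda_B*t)]
exp(-0.1417*36) = 0.006089435; exp(-0.4906*36) = 2.136312e-08
N_B = 0.1417 * 738533 / (0.4906 - 0.1417) * (0.006089435 - 2.136312e-08)
N_B = 1826.5

1826.5


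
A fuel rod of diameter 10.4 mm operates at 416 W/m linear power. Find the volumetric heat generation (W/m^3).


r = D / 2 / 1000 = 10.4 / 2 / 1000 = 0.0052 m
q''' = q' / (pi * r^2)
q''' = 416 / (pi * 0.0052^2)
q''' = 4.8971e+06 W/m^3

4.8971e+06


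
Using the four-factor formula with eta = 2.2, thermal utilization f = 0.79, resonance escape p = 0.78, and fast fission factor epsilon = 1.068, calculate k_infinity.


k_inf = eta * f * p * epsilon
k_inf = 2.2 * 0.79 * 0.78 * 1.068
k_inf = 1.4478

1.4478


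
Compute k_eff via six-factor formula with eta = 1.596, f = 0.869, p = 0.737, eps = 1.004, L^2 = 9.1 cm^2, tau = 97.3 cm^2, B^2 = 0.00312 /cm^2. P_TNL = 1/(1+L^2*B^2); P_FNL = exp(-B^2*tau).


k_inf = eta*f*p*eps = 1.596*0.869*0.737*1.004 = 1.026252
P_TNL = 1/(1 + L^2*B^2) = 1/(1 + 9.1*0.00312) = 0.9723919
P_FNL = exp(-B^2*tau) = exp(-0.00312*97.3) = 0.7381738
k_eff = k_inf * P_TNL * P_FNL = 1.026252 * 0.9723919 * 0.7381738
k_eff = 0.73664

0.73664


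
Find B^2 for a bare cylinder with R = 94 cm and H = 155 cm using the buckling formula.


B^2 = (2.405/R)^2 + (pi/H)^2
B^2 = (2.405/94)^2 + (pi/155)^2
B^2 = 0.0010654 /cm^2

0.0010654


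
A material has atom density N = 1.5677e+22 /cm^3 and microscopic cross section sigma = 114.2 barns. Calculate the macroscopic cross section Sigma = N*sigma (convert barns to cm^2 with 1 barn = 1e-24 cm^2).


Sigma = N * sigma_barns * 1e-24
Sigma = 1.5677e+22 * 114.2 * 1e-24
Sigma = 1.7903 /cm

1.7903


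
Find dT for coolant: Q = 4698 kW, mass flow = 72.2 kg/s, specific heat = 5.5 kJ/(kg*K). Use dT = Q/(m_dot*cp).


dT = Q / (m_dot * cp)
dT = 4698 / (72.2 * 5.5)
dT = 11.831 C

11.831


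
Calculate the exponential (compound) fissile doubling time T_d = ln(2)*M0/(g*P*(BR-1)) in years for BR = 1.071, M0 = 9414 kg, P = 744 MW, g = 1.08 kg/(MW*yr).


Breeding gain G = BR - 1 = 1.071 - 1 = 0.071
Fissile production rate = g * P * G = 1.08 * 744 * 0.071 = 57.04992 kg/yr
T_d = ln(2) * M0 / (g * P * G)
T_d = ln(2) * 9414 / 57.04992 = 114.38 yr

114.38


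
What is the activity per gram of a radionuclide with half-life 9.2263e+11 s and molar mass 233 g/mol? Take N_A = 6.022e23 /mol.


lambda = ln(2) / t_half = ln(2) / 9.2263e+11 = 7.512732e-13 /s
SA = lambda * N_A / M
SA = 7.512732e-13 * 6.022e23 / 233
SA = 1.9417e+09 Bq/g

1.9417e+09


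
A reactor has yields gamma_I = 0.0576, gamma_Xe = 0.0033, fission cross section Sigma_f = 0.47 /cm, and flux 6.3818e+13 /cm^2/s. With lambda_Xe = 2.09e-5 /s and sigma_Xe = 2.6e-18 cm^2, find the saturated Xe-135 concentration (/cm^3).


Xe_eq = (gamma_I + gamma_Xe) * Sigma_f * phi / (lambda_Xe + sigma_Xe * phi)
Numerator = (0.0576 + 0.0033) * 0.47 * 6.3818e+13 = 1.826663e+12
Denominator = 2.09e-5 + 2.6e-18 * 6.3818e+13 = 1.868268e-04
Xe_eq = 1.826663e+12 / 1.868268e-04 = 9.7773e+15 /cm^3

9.7773e+15


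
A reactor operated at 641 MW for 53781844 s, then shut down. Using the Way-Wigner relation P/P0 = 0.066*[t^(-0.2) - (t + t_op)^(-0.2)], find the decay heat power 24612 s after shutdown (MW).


P/P0 = 0.066 * [t^(-0.2) - (t + t_op)^(-0.2)]
P/P0 = 0.066 * [24612^(-0.2) - (24612 + 53781844)^(-0.2)]
P/P0 = 0.066 * [0.1323642 - 0.02843368] = 0.006859414
P = 641 * 0.006859414 = 4.3969 MW

4.3969


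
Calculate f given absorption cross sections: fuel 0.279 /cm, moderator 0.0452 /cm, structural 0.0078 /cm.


f = Sigma_a_fuel / (Sigma_a_fuel + Sigma_a_mod + Sigma_a_other)
f = 0.279 / (0.279 + 0.0452 + 0.0078)
f = 0.84036

0.84036


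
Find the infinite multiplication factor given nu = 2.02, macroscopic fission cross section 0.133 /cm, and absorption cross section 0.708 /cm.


k_inf = nu * Sigma_f / Sigma_a
k_inf = 2.02 * 0.133 / 0.708
k_inf = 0.37946

0.37946


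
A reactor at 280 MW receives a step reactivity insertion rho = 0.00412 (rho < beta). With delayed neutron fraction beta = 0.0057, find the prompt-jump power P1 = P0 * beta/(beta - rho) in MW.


P1/P0 = beta / (beta - rho)
P1/P0 = 0.0057 / (0.0057 - 0.00412) = 3.607595
P1 = 280 * 3.607595 = 1010.1 MW

1010.1


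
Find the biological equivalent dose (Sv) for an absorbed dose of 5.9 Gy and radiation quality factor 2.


H = D * Q
H = 5.9 * 2
H = 11.800 Sv

11.800


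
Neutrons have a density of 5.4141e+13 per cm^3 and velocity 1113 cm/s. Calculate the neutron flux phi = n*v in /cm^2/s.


phi = n * v
phi = 5.4141e+13 * 1113
phi = 6.0259e+16 /cm^2/s

6.0259e+16


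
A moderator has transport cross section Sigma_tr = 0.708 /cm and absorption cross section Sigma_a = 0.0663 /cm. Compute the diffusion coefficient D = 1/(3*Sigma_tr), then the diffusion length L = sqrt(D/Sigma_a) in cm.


D = 1 / (3 * Sigma_tr) = 1 / (3 * 0.708) = 0.4708098 cm
L = sqrt(D / Sigma_a)
L = sqrt(0.4708098 / 0.0663)
L = 2.6648 cm

2.6648


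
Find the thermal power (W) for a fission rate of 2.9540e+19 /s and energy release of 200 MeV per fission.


P = fission_rate * E_MeV * 1.602e-13
P = 2.9540e+19 * 200 * 1.602e-13
P = 9.4646e+08 W

9.4646e+08


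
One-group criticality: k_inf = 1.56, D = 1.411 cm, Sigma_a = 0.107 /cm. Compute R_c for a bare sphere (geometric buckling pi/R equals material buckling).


L^2 = D / Sigma_a = 1.411 / 0.107 = 13.18692 cm^2
B_m^2 = (k_inf - 1) / L^2 = (1.56 - 1) / 13.18692 = 0.04246632 /cm^2
For a bare sphere: B_g = pi/R, so R_c = pi / sqrt(B_m^2)
R_c = pi / sqrt(0.04246632) = 15.245 cm

15.245


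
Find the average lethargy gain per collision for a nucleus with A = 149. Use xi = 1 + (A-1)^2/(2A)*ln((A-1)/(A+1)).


xi = 1 + (A-1)^2/(2A) * ln((A-1)/(A+1))
xi = 1 + (149-1)^2/(2*149) * ln((149-1)/(149 +1))
xi = 0.013363

0.013363


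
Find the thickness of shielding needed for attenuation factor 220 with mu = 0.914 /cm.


x = ln(factor) / mu
x = ln(220) / 0.914
x = 5.9011 cm

5.9011


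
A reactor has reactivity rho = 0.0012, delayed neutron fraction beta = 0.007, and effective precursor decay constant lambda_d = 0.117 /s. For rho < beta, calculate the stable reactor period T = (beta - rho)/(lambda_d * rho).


T = (beta - rho) / (lambda_d * rho)
T = (0.007 - 0.0012) / (0.117 * 0.0012)
T = 41.311 s

41.311


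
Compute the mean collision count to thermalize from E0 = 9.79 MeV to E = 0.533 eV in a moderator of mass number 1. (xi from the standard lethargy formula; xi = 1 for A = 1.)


xi = 1 + (A-1)^2/(2A)*ln((A-1)/(A+1)) = 1 (for A = 1)
n = ln(E0/E) / xi
n = ln(9.79e6 / 0.533) / 1
n = ln(1.836773e+07) / 1 = 16.726

16.726


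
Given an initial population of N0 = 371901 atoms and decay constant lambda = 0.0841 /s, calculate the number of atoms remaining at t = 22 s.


N = N0 * exp(-lambda * t)
N = 371901 * exp(-0.0841 * 22)
N = 58465

58465


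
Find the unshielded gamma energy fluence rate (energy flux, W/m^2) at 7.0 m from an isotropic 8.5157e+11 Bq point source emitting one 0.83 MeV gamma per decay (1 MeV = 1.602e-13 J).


psi = A * E * 1.602e-13 / (4*pi*r^2)
psi = 8.5157e+11 * 0.83 * 1.602e-13 / (4*pi*7.0^2)
psi = 1.8389e-04 W/m^2

1.8389e-04


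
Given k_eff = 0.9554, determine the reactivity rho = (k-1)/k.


rho = (k_eff - 1) / k_eff
rho = (0.9554 - 1) / 0.9554
rho = -0.046682

-0.046682


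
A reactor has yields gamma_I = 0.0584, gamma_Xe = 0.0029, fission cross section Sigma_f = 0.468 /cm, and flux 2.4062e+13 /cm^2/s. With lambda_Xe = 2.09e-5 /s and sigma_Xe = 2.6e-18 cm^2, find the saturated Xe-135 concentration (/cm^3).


Xe_eq = (gamma_I + gamma_Xe) * Sigma_f * phi / (lambda_Xe + sigma_Xe * phi)
Numerator = (0.0584 + 0.0029) * 0.468 * 2.4062e+13 = 6.903003e+11
Denominator = 2.09e-5 + 2.6e-18 * 2.4062e+13 = 8.346120e-05
Xe_eq = 6.903003e+11 / 8.346120e-05 = 8.2709e+15 /cm^3

8.2709e+15


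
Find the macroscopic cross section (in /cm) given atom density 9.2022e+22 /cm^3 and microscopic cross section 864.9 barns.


Sigma = N * sigma_barns * 1e-24
Sigma = 9.2022e+22 * 864.9 * 1e-24
Sigma = 79.590 /cm

79.590


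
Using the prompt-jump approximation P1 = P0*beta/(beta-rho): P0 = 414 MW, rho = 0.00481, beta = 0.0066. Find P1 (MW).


P1/P0 = beta / (beta - rho)
P1/P0 = 0.0066 / (0.0066 - 0.00481) = 3.687151
P1 = 414 * 3.687151 = 1526.5 MW

1526.5


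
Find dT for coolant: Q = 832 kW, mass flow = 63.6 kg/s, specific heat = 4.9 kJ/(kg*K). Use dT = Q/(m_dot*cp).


dT = Q / (m_dot * cp)
dT = 832 / (63.6 * 4.9)
dT = 2.6697 C

2.6697


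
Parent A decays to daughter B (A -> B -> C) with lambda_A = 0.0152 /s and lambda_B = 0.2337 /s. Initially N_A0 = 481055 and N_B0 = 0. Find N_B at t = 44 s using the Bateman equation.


N_B(t) = lambda_A * N_A0 / (lambda_B - lambda_A) * [exp(-lambda_A*t) - exp(-lambda_B*t)]
exp(-0.0152*44) = 0.5123230; exp(-0.2337*44) = 3.421659e-05
N_B = 0.0152 * 481055 / (0.2337 - 0.0152) * (0.5123230 - 3.421659e-05)
N_B = 17144

17144


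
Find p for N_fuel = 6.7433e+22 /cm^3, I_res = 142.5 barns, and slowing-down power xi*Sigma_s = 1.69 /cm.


p = exp(-N * I * 1e-24 / (xi*Sigma_s))
p = exp(-6.7433e+22 * 142.5 * 1e-24 / 1.69)
p = 0.0033934

0.0033934


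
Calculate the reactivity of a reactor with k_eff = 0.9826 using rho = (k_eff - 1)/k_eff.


rho = (k_eff - 1) / k_eff
rho = (0.9826 - 1) / 0.9826
rho = -0.017708

-0.017708


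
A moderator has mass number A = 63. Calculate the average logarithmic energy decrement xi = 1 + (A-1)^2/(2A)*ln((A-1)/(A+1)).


xi = 1 + (A-1)^2/(2A) * ln((A-1)/(A+1))
xi = 1 + (63-1)^2/(2*63) * ln((63-1)/(63 +1))
xi = 0.031413

0.031413


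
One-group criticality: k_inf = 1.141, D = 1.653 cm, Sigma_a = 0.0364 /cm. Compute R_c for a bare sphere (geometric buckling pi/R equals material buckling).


L^2 = D / Sigma_a = 1.653 / 0.0364 = 45.41209 cm^2
B_m^2 = (k_inf - 1) / L^2 = (1.141 - 1) / 45.41209 = 0.003104900 /cm^2
For a bare sphere: B_g = pi/R, so R_c = pi / sqrt(B_m^2)
R_c = pi / sqrt(0.003104900) = 56.380 cm

56.380


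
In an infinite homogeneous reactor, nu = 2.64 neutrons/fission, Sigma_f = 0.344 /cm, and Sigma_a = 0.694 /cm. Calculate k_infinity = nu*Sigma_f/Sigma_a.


k_inf = nu * Sigma_f / Sigma_a
k_inf = 2.64 * 0.344 / 0.694
k_inf = 1.3086

1.3086


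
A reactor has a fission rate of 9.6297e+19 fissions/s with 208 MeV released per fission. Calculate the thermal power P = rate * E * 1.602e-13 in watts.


P = fission_rate * E_MeV * 1.602e-13
P = 9.6297e+19 * 208 * 1.602e-13
P = 3.2088e+09 W

3.2088e+09


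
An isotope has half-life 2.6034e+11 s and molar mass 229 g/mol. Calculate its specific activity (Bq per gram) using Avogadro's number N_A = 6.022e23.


lambda = ln(2) / t_half = ln(2) / 2.6034e+11 = 2.662469e-12 /s
SA = lambda * N_A / M
SA = 2.662469e-12 * 6.022e23 / 229
SA = 7.0015e+09 Bq/g

7.0015e+09


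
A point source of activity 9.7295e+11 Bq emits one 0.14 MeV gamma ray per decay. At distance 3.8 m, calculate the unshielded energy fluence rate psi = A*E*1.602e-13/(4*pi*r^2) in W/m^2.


psi = A * E * 1.602e-13 / (4*pi*r^2)
psi = 9.7295e+11 * 0.14 * 1.602e-13 / (4*pi*3.8^2)
psi = 1.2026e-04 W/m^2

1.2026e-04


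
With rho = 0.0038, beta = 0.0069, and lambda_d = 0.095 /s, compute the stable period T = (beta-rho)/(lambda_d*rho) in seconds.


T = (beta - rho) / (lambda_d * rho)
T = (0.0069 - 0.0038) / (0.095 * 0.0038)
T = 8.5873 s

8.5873


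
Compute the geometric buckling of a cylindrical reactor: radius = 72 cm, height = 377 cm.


B^2 = (2.405/R)^2 + (pi/H)^2
B^2 = (2.405/72)^2 + (pi/377)^2
B^2 = 0.0011852 /cm^2

0.0011852


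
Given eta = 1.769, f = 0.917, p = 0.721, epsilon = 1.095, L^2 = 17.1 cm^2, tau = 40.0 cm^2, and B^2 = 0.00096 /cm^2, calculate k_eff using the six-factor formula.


k_inf = eta*f*p*eps = 1.769*0.917*0.721*1.095 = 1.280697
P_TNL = 1/(1 + L^2*B^2) = 1/(1 + 17.1*0.00096) = 0.9838491
P_FNL = exp(-B^2*tau) = exp(-0.00096*40.0) = 0.9623279
k_eff = k_inf * P_TNL * P_FNL = 1.280697 * 0.9838491 * 0.9623279
k_eff = 1.2125

1.2125


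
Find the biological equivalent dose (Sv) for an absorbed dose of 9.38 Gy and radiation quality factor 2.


H = D * Q
H = 9.38 * 2
H = 18.760 Sv

18.760


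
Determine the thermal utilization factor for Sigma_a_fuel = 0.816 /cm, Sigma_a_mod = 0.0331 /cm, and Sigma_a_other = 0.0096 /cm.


f = Sigma_a_fuel / (Sigma_a_fuel + Sigma_a_mod + Sigma_a_other)
f = 0.816 / (0.816 + 0.0331 + 0.0096)
f = 0.95027

0.95027


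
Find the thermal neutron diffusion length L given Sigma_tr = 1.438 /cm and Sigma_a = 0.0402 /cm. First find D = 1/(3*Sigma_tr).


D = 1 / (3 * Sigma_tr) = 1 / (3 * 1.438) = 0.2318034 cm
L = sqrt(D / Sigma_a)
L = sqrt(0.2318034 / 0.0402)
L = 2.4013 cm

2.4013


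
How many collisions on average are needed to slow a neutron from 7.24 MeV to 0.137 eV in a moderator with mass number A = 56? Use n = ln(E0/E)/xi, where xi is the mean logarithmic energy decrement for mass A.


xi = 1 + (A-1)^2/(2A)*ln((A-1)/(A+1)) = 0.03529286 (for A = 56)
n = ln(E0/E) / xi
n = ln(7.24e6 / 0.137) / 0.03529286
n = ln(5.284672e+07) / 0.03529286 = 503.87

503.87


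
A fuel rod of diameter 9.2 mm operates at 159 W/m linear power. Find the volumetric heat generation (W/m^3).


r = D / 2 / 1000 = 9.2 / 2 / 1000 = 0.0046 m
q''' = q' / (pi * r^2)
q''' = 159 / (pi * 0.0046^2)
q''' = 2.3918e+06 W/m^3

2.3918e+06


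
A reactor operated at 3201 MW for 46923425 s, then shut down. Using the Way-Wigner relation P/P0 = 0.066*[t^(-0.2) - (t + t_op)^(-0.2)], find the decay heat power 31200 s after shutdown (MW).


P/P0 = 0.066 * [t^(-0.2) - (t + t_op)^(-0.2)]
P/P0 = 0.066 * [31200^(-0.2) - (31200 + 46923425)^(-0.2)]
P/P0 = 0.066 * [0.1262319 - 0.02921893] = 0.006402856
P = 3201 * 0.006402856 = 20.496 MW

20.496


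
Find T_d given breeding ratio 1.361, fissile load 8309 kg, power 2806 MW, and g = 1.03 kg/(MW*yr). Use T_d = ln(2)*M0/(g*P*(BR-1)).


Breeding gain G = BR - 1 = 1.361 - 1 = 0.361
Fissile production rate = g * P * G = 1.03 * 2806 * 0.361 = 1043.35498 kg/yr
T_d = ln(2) * M0 / (g * P * G)
T_d = ln(2) * 8309 / 1043.35498 = 5.5200 yr

5.5200


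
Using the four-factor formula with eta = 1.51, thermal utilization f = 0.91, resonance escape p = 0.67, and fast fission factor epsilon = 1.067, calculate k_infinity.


k_inf = eta * f * p * epsilon
k_inf = 1.51 * 0.91 * 0.67 * 1.067
k_inf = 0.98233

0.98233


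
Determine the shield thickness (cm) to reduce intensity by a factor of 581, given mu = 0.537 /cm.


x = ln(factor) / mu
x = ln(581) / 0.537
x = 11.852 cm

11.852


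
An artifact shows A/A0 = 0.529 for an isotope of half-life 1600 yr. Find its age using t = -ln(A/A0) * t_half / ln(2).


lambda = ln(2) / t_half = ln(2) / 1600 = 4.332170e-04 /yr
t = -ln(A/A0) / lambda
t = -ln(0.529) / 4.332170e-04
t = 1469.9 yr

1469.9


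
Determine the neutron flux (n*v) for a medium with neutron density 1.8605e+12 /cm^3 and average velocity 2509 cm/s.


phi = n * v
phi = 1.8605e+12 * 2509
phi = 4.6680e+15 /cm^2/s

4.6680e+15


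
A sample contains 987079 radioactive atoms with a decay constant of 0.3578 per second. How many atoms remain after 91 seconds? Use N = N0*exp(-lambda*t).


N = N0 * exp(-lambda * t)
N = 987079 * exp(-0.3578 * 91)
N = 7.1418e-09

7.1418e-09


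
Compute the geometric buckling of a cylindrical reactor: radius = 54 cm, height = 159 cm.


B^2 = (2.405/R)^2 + (pi/H)^2
B^2 = (2.405/54)^2 + (pi/159)^2
B^2 = 0.0023739 /cm^2

0.0023739


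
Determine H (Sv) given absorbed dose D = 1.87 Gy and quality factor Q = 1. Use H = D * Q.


H = D * Q
H = 1.87 * 1
H = 1.8700 Sv

1.8700


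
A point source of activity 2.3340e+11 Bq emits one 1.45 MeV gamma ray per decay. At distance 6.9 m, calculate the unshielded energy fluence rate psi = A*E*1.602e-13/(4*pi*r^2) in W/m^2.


psi = A * E * 1.602e-13 / (4*pi*r^2)
psi = 2.3340e+11 * 1.45 * 1.602e-13 / (4*pi*6.9^2)
psi = 9.0620e-05 W/m^2

9.0620e-05


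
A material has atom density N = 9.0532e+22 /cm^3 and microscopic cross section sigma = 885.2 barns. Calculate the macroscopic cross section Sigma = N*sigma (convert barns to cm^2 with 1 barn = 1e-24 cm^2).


Sigma = N * sigma_barns * 1e-24
Sigma = 9.0532e+22 * 885.2 * 1e-24
Sigma = 80.139 /cm

80.139


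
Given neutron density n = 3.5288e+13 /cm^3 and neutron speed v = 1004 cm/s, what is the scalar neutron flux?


phi = n * v
phi = 3.5288e+13 * 1004
phi = 3.5429e+16 /cm^2/s

3.5429e+16


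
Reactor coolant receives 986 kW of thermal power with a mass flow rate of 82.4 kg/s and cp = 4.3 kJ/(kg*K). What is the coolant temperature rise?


dT = Q / (m_dot * cp)
dT = 986 / (82.4 * 4.3)
dT = 2.7828 C

2.7828


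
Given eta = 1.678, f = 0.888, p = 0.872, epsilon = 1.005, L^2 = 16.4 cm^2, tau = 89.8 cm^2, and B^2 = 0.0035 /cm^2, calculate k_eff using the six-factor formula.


k_inf = eta*f*p*eps = 1.678*0.888*0.872*1.005 = 1.305832
P_TNL = 1/(1 + L^2*B^2) = 1/(1 + 16.4*0.0035) = 0.9457159
P_FNL = exp(-B^2*tau) = exp(-0.0035*89.8) = 0.7302999
k_eff = k_inf * P_TNL * P_FNL = 1.305832 * 0.9457159 * 0.7302999
k_eff = 0.90188

0.90188


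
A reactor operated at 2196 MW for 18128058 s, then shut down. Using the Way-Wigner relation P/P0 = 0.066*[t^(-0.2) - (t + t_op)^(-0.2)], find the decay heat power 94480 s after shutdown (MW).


P/P0 = 0.066 * [t^(-0.2) - (t + t_op)^(-0.2)]
P/P0 = 0.066 * [94480^(-0.2) - (94480 + 18128058)^(-0.2)]
P/P0 = 0.066 * [0.1011421 - 0.03530842] = 0.004345023
P = 2196 * 0.004345023 = 9.5417 MW

9.5417


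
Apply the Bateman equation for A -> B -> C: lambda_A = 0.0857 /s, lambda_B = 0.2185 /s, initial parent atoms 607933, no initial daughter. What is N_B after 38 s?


N_B(t) = lambda_A * N_A0 / (lambda_B - lambda_A) * [exp(-lambda_A*t) - exp(-lambda_B*t)]
exp(-0.0857*38) = 0.03851914; exp(-0.2185*38) = 2.477724e-04
N_B = 0.0857 * 607933 / (0.2185 - 0.0857) * (0.03851914 - 2.477724e-04)
N_B = 15015

15015


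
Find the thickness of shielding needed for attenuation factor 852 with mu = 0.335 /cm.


x = ln(factor) / mu
x = ln(852) / 0.335
x = 20.142 cm

20.142


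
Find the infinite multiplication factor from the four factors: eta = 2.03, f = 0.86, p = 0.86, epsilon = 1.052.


k_inf = eta * f * p * epsilon
k_inf = 2.03 * 0.86 * 0.86 * 1.052
k_inf = 1.5795

1.5795


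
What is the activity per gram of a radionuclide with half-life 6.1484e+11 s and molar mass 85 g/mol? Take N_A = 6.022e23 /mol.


lambda = ln(2) / t_half = ln(2) / 6.1484e+11 = 1.127362e-12 /s
SA = lambda * N_A / M
SA = 1.127362e-12 * 6.022e23 / 85
SA = 7.9870e+09 Bq/g

7.9870e+09


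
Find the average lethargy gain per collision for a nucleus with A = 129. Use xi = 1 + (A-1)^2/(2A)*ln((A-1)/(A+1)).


xi = 1 + (A-1)^2/(2A) * ln((A-1)/(A+1))
xi = 1 + (129-1)^2/(2*129) * ln((129-1)/(129 +1))
xi = 0.015424

0.015424


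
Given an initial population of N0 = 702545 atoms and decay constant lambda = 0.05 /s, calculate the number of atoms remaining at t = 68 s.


N = N0 * exp(-lambda * t)
N = 702545 * exp(-0.05 * 68)
N = 23446

23446


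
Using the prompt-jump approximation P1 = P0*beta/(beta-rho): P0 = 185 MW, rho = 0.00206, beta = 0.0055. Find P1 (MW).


P1/P0 = beta / (beta - rho)
P1/P0 = 0.0055 / (0.0055 - 0.00206) = 1.598837
P1 = 185 * 1.598837 = 295.78 MW

295.78


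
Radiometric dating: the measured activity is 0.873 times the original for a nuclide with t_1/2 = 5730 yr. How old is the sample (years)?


lambda = ln(2) / t_half = ln(2) / 5730 = 1.209681e-04 /yr
t = -ln(A/A0) / lambda
t = -ln(0.873) / 1.209681e-04
t = 1122.8 yr

1122.8


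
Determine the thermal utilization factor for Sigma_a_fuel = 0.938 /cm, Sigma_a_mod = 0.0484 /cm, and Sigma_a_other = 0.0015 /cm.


f = Sigma_a_fuel / (Sigma_a_fuel + Sigma_a_mod + Sigma_a_other)
f = 0.938 / (0.938 + 0.0484 + 0.0015)
f = 0.94949

0.94949


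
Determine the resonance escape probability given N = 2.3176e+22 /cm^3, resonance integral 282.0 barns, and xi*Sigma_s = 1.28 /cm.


p = exp(-N * I * 1e-24 / (xi*Sigma_s))
p = exp(-2.3176e+22 * 282.0 * 1e-24 / 1.28)
p = 0.0060605

0.0060605


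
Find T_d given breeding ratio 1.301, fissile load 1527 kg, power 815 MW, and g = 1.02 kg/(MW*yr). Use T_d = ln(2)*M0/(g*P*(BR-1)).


Breeding gain G = BR - 1 = 1.301 - 1 = 0.301
Fissile production rate = g * P * G = 1.02 * 815 * 0.301 = 250.2213 kg/yr
T_d = ln(2) * M0 / (g * P * G)
T_d = ln(2) * 1527 / 250.2213 = 4.2300 yr

4.2300


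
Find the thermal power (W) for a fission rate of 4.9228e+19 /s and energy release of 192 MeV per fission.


P = fission_rate * E_MeV * 1.602e-13
P = 4.9228e+19 * 192 * 1.602e-13
P = 1.5142e+09 W

1.5142e+09


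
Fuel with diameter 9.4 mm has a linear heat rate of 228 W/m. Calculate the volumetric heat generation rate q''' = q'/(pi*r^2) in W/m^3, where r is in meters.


r = D / 2 / 1000 = 9.4 / 2 / 1000 = 0.0047 m
q''' = q' / (pi * r^2)
q''' = 228 / (pi * 0.0047^2)
q''' = 3.2854e+06 W/m^3

3.2854e+06


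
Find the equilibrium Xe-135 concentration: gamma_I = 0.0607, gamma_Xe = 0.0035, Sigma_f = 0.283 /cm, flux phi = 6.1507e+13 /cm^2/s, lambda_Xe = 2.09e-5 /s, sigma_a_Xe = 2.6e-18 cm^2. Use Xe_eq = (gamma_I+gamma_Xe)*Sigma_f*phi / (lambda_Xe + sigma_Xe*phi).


Xe_eq = (gamma_I + gamma_Xe) * Sigma_f * phi / (lambda_Xe + sigma_Xe * phi)
Numerator = (0.0607 + 0.0035) * 0.283 * 6.1507e+13 = 1.117496e+12
Denominator = 2.09e-5 + 2.6e-18 * 6.1507e+13 = 1.808182e-04
Xe_eq = 1.117496e+12 / 1.808182e-04 = 6.1802e+15 /cm^3

6.1802e+15


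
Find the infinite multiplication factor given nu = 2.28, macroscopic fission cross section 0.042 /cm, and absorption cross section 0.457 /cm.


k_inf = nu * Sigma_f / Sigma_a
k_inf = 2.28 * 0.042 / 0.457
k_inf = 0.20954

0.20954


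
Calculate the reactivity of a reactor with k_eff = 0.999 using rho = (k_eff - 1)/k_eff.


rho = (k_eff - 1) / k_eff
rho = (0.999 - 1) / 0.999
rho = -0.0010010

-0.0010010


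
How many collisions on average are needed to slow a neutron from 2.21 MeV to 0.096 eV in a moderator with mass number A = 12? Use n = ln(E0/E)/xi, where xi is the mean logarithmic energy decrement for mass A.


xi = 1 + (A-1)^2/(2A)*ln((A-1)/(A+1)) = 0.1577690 (for A = 12)
n = ln(E0/E) / xi
n = ln(2.21e6 / 0.096) / 0.1577690
n = ln(2.302083e+07) / 0.1577690 = 107.45

107.45
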